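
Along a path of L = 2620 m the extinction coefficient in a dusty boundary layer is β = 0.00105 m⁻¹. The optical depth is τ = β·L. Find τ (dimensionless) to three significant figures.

τ = β·L = 0.00105 × 2620 = 2.7510.

2.75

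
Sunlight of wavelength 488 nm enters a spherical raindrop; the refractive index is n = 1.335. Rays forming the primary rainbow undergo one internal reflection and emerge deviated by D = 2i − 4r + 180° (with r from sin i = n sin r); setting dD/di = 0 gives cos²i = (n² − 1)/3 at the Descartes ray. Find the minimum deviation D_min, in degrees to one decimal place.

cos²i = (1.78222 − 1)/3 = 0.26074; i = arccos(0.51063) = 59.294°.
sin r = sin 59.294°/1.335 = 0.64405; r = 40.094°.
D_min = 2·59.294° − 4·40.094° + 180° = 138.212°.

138.2°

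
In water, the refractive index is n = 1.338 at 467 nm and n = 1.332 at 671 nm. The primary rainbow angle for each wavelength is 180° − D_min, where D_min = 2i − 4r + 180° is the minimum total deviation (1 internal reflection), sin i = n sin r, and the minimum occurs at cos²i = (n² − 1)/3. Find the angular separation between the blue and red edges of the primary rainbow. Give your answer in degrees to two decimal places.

At 467 nm (n = 1.338): cos²i = 0.26341 → i = 59.120°, r = 39.899°, D_min = 138.643°, rainbow angle = 41.357°.
At 671 nm (n = 1.332): cos²i = 0.25807 → i = 59.469°, r = 40.290°, D_min = 137.776°, rainbow angle = 42.224°.
Angular width = |41.357° − 42.224°| = 0.867°.

0.87°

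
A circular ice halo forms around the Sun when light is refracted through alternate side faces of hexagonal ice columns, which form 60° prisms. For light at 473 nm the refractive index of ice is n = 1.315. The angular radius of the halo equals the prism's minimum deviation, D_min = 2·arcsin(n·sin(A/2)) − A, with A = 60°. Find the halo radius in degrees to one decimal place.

22.2°

n·sin(A/2) = 1.315 × sin 30° = 1.315 × 0.5000 = 0.6575.
D_min = 2·arcsin(0.6575) − 60° = 2 × 41.109° − 60° = 22.219°.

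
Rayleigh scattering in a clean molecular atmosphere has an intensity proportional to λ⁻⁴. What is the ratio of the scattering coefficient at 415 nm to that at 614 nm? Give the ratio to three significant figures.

4.79

Rayleigh scattering ∝ λ⁻⁴, so the ratio of coefficients is the inverse fourth power of the wavelength ratio.
σ(415)/σ(614) = (614/415)⁴ = (1.4795)⁴ = 4.792.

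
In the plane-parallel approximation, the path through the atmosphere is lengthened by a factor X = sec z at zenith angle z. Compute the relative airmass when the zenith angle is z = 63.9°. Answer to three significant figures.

X = sec z = 1/cos 63.9° = 1/0.4399 = 2.2730.

2.27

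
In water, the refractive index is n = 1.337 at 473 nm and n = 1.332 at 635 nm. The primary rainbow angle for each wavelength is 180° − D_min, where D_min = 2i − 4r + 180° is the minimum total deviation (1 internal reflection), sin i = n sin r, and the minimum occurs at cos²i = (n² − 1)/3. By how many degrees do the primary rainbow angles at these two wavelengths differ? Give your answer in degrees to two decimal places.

0.72°

At 473 nm (n = 1.337): cos²i = 0.26252 → i = 59.178°, r = 39.964°, D_min = 138.500°, rainbow angle = 41.500°.
At 635 nm (n = 1.332): cos²i = 0.25807 → i = 59.469°, r = 40.290°, D_min = 137.776°, rainbow angle = 42.224°.
Angular width = |41.500° − 42.224°| = 0.724°.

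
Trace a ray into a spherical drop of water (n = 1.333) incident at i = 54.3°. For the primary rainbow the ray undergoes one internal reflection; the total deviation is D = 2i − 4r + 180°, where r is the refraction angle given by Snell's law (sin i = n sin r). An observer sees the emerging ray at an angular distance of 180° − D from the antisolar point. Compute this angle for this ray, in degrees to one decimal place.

41.5°

sin r = sin 54.3° / 1.333 = 0.8121/1.333 = 0.6092; r = 37.53°.
D = 2·54.3° − 4·37.53° + 180° = 108.60° − 150.13° + 180° = 138.47°.
Angle from antisolar point = 180° − D = 41.53°.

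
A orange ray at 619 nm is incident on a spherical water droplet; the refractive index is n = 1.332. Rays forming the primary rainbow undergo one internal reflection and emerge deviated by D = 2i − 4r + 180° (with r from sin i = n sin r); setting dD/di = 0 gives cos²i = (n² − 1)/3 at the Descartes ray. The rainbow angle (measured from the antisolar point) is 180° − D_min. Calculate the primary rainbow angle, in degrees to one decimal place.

42.2°

cos²i = (1.77422 − 1)/3 = 0.25807; i = arccos(0.50801) = 59.469°.
sin r = sin 59.469°/1.332 = 0.64666; r = 40.290°.
D_min = 2·59.469° − 4·40.290° + 180° = 137.776°.
Rainbow angle = 180° − D_min = 42.224°.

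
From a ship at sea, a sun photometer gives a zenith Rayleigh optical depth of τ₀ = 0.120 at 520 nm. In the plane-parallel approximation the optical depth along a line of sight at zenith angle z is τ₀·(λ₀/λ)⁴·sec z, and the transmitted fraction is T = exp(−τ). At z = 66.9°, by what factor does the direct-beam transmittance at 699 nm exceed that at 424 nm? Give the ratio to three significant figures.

1.82

Airmass: sec 66.9° = 2.5488.
τ(699 nm) = 0.120 × (520/699)⁴ × 2.5488 = 0.120 × 0.3063 × 2.5488 = 0.0937.
τ(424 nm) = 0.120 × (520/424)⁴ × 2.5488 = 0.120 × 2.2623 × 2.5488 = 0.6919.
T(699)/T(424) = exp(τ_B − τ_A) = exp(0.5983) = 1.8190.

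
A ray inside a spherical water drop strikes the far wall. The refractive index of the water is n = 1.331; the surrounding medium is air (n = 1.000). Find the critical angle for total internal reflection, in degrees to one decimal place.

48.7°

sin θ_c = n_air / n = 1.000 / 1.331 = 0.7513.
θ_c = arcsin(0.7513) = 48.70°.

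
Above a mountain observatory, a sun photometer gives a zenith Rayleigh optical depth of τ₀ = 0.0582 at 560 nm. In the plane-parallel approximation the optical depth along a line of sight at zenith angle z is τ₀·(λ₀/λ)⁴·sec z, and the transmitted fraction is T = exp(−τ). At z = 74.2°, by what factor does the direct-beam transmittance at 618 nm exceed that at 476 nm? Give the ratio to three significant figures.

Airmass: sec 74.2° = 3.6727.
τ(618 nm) = 0.0582 × (560/618)⁴ × 3.6727 = 0.0582 × 0.6742 × 3.6727 = 0.1441.
τ(476 nm) = 0.0582 × (560/476)⁴ × 3.6727 = 0.0582 × 1.9157 × 3.6727 = 0.4095.
T(618)/T(476) = exp(τ_B − τ_A) = exp(0.2654) = 1.3039.

1.30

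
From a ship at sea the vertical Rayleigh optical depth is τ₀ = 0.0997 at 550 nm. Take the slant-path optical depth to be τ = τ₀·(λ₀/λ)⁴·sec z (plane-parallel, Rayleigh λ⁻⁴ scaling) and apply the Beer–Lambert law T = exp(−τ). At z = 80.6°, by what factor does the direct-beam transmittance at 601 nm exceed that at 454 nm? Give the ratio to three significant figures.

2.43

Airmass: sec 80.6° = 6.1227.
τ(601 nm) = 0.0997 × (550/601)⁴ × 6.1227 = 0.0997 × 0.7014 × 6.1227 = 0.4281.
τ(454 nm) = 0.0997 × (550/454)⁴ × 6.1227 = 0.0997 × 2.1539 × 6.1227 = 1.3148.
T(601)/T(454) = exp(τ_B − τ_A) = exp(0.8867) = 2.4270.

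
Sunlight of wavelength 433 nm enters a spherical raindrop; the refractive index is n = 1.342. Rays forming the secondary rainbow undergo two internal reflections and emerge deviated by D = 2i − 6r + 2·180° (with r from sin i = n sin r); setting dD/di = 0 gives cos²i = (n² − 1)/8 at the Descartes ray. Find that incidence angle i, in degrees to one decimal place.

71.6°

cos²i = (1.342² − 1)/8 = (1.80096 − 1)/8 = 0.10012.
cos i = 0.31642, so i = 71.554°.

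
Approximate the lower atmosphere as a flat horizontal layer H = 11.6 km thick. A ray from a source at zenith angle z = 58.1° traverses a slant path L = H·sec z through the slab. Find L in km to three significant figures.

sec z = 1/cos 58.1° = 1.8924.
L = 11.6 × 1.8924 = 21.951 km.

22.0 km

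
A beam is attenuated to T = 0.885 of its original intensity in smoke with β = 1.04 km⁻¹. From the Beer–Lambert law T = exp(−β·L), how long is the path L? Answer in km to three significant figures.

Beer–Lambert: T = exp(−βL) ⇒ L = −ln(T)/β = −ln(0.885)/1.04 = 0.1222/1.04 = 0.1175 km.

0.117 km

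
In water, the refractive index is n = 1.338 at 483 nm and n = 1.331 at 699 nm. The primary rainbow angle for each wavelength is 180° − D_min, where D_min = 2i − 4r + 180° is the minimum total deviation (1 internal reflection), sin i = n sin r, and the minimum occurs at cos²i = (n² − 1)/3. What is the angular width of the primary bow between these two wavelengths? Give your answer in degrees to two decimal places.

At 483 nm (n = 1.338): cos²i = 0.26341 → i = 59.120°, r = 39.899°, D_min = 138.643°, rainbow angle = 41.357°.
At 699 nm (n = 1.331): cos²i = 0.25719 → i = 59.527°, r = 40.356°, D_min = 137.630°, rainbow angle = 42.370°.
Angular width = |41.357° − 42.370°| = 1.013°.

1.01°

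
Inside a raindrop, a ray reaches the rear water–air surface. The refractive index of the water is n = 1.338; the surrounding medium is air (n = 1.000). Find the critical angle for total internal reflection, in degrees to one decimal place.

sin θ_c = n_air / n = 1.000 / 1.338 = 0.7474.
θ_c = arcsin(0.7474) = 48.36°.

48.4°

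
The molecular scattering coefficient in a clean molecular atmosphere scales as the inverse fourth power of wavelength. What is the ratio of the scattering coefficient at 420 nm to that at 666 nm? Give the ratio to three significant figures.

Rayleigh scattering ∝ λ⁻⁴, so the ratio of coefficients is the inverse fourth power of the wavelength ratio.
σ(420)/σ(666) = (666/420)⁴ = (1.5857)⁴ = 6.323.

6.32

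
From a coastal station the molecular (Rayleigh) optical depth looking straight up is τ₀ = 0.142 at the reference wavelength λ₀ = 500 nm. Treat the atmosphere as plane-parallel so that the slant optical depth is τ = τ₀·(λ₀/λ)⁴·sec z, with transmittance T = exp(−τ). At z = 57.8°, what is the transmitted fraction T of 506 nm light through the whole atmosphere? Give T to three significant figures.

sec 57.8° = 1.8766.
τ = 0.142 × (500/506)⁴ × 1.8766 = 0.142 × 0.9534 × 1.8766 = 0.2541.
T = exp(−0.2541) = 0.7756.

0.776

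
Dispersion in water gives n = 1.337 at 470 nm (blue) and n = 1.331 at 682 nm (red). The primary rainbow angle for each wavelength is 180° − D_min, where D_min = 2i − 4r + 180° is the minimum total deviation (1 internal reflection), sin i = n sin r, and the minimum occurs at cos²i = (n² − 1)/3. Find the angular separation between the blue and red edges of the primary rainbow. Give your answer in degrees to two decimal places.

At 470 nm (n = 1.337): cos²i = 0.26252 → i = 59.178°, r = 39.964°, D_min = 138.500°, rainbow angle = 41.500°.
At 682 nm (n = 1.331): cos²i = 0.25719 → i = 59.527°, r = 40.356°, D_min = 137.630°, rainbow angle = 42.370°.
Angular width = |41.500° − 42.370°| = 0.870°.

0.87°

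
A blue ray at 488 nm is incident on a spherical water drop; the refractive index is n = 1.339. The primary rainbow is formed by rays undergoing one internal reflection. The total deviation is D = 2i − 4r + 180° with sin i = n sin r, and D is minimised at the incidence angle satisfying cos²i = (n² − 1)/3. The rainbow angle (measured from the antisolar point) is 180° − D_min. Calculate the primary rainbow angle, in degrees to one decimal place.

41.2°

cos²i = (1.79292 − 1)/3 = 0.26431; i = arccos(0.51411) = 59.062°.
sin r = sin 59.062°/1.339 = 0.64057; r = 39.834°.
D_min = 2·59.062° − 4·39.834° + 180° = 138.786°.
Rainbow angle = 180° − D_min = 41.214°.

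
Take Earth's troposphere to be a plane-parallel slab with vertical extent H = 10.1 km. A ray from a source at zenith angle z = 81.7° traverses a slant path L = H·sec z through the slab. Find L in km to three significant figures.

70.0 km

sec z = 1/cos 81.7° = 6.9273.
L = 10.1 × 6.9273 = 69.966 km.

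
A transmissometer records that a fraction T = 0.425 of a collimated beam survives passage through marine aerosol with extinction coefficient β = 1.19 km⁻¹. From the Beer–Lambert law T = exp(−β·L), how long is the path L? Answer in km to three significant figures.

Beer–Lambert: T = exp(−βL) ⇒ L = −ln(T)/β = −ln(0.425)/1.19 = 0.8557/1.19 = 0.719 km.

0.719 km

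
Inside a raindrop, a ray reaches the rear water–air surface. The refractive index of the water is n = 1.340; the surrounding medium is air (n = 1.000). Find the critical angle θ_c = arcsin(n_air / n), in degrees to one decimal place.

48.3°

sin θ_c = n_air / n = 1.000 / 1.340 = 0.7463.
θ_c = arcsin(0.7463) = 48.27°.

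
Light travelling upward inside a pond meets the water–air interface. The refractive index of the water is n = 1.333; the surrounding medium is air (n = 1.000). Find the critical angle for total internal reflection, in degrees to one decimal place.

sin θ_c = n_air / n = 1.000 / 1.333 = 0.7502.
θ_c = arcsin(0.7502) = 48.61°.

48.6°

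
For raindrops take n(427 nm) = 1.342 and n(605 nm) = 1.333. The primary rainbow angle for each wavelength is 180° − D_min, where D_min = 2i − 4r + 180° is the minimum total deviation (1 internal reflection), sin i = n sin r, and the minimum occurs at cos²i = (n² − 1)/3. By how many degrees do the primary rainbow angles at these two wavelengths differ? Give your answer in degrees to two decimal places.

At 427 nm (n = 1.342): cos²i = 0.26699 → i = 58.888°, r = 39.641°, D_min = 139.213°, rainbow angle = 40.787°.
At 605 nm (n = 1.333): cos²i = 0.25896 → i = 59.410°, r = 40.225°, D_min = 137.922°, rainbow angle = 42.078°.
Angular width = |40.787° − 42.078°| = 1.291°.

1.29°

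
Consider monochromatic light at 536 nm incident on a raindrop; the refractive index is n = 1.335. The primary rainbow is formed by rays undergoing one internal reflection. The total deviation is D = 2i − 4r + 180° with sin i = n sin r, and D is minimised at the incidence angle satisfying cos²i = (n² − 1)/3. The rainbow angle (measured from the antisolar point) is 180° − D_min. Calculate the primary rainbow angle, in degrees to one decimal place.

41.8°

cos²i = (1.78222 − 1)/3 = 0.26074; i = arccos(0.51063) = 59.294°.
sin r = sin 59.294°/1.335 = 0.64405; r = 40.094°.
D_min = 2·59.294° − 4·40.094° + 180° = 138.212°.
Rainbow angle = 180° − D_min = 41.788°.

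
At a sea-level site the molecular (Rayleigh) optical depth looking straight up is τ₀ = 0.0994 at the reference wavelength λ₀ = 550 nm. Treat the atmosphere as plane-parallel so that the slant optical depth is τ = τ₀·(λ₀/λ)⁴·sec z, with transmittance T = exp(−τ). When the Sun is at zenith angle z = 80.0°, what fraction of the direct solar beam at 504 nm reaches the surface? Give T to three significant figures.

sec 80.0° = 5.7588.
τ = 0.0994 × (550/504)⁴ × 5.7588 = 0.0994 × 1.4182 × 5.7588 = 0.8118.
T = exp(−0.8118) = 0.4441.

0.444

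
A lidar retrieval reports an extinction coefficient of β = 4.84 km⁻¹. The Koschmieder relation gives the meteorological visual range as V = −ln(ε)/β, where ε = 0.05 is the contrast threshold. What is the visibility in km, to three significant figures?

V = −ln(0.05) / 4.84 = 2.996 / 4.84 = 0.6190 km.

0.619 km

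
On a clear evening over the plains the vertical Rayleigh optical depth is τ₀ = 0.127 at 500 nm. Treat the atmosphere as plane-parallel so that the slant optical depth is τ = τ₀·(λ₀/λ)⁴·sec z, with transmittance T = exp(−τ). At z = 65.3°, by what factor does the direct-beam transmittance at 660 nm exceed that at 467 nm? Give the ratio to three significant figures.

1.35

Airmass: sec 65.3° = 2.3931.
τ(660 nm) = 0.127 × (500/660)⁴ × 2.3931 = 0.127 × 0.3294 × 2.3931 = 0.1001.
τ(467 nm) = 0.127 × (500/467)⁴ × 2.3931 = 0.127 × 1.3141 × 2.3931 = 0.3994.
T(660)/T(467) = exp(τ_B − τ_A) = exp(0.2993) = 1.3489.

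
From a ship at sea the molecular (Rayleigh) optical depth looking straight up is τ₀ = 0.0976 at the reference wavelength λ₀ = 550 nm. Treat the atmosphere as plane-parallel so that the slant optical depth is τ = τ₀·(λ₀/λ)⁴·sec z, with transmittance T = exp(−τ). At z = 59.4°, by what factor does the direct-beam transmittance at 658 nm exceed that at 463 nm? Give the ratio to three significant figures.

1.33

Airmass: sec 59.4° = 1.9645.
τ(658 nm) = 0.0976 × (550/658)⁴ × 1.9645 = 0.0976 × 0.4881 × 1.9645 = 0.0936.
τ(463 nm) = 0.0976 × (550/463)⁴ × 1.9645 = 0.0976 × 1.9913 × 1.9645 = 0.3818.
T(658)/T(463) = exp(τ_B − τ_A) = exp(0.2882) = 1.3340.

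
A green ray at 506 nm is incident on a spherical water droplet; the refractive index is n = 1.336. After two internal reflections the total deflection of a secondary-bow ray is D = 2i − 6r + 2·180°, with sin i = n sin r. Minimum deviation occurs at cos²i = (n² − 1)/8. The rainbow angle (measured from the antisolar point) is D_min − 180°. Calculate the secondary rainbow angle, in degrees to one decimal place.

cos²i = (1.78490 − 1)/8 = 0.09811; i = arccos(0.31323) = 71.746°.
sin r = sin 71.746°/1.336 = 0.71084; r = 45.303°.
D_min = 2·71.746° − 6·45.303° + 360° = 231.674°.
Rainbow angle = D_min − 180° = 51.674°.

51.7°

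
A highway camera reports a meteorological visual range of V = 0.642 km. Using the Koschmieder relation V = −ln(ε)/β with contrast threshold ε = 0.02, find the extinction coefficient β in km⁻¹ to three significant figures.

β = −ln(0.02) / V = 3.912 / 0.642 = 6.0935 km⁻¹.

6.09 km⁻¹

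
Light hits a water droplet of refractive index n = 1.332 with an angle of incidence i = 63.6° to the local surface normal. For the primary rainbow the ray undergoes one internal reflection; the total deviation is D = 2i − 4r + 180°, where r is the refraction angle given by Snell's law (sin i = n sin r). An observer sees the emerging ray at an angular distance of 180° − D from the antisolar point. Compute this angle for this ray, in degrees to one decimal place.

41.8°

sin r = sin 63.6° / 1.332 = 0.8957/1.332 = 0.6725; r = 42.26°.
D = 2·63.6° − 4·42.26° + 180° = 127.20° − 169.03° + 180° = 138.17°.
Angle from antisolar point = 180° − D = 41.83°.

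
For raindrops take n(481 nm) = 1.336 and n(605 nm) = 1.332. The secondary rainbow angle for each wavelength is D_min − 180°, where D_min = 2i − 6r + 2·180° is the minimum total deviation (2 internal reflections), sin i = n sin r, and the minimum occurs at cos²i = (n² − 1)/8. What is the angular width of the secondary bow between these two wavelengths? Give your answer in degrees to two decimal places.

1.05°

At 481 nm (n = 1.336): cos²i = 0.09811 → i = 71.746°, r = 45.303°, D_min = 231.674°, rainbow angle = 51.674°.
At 605 nm (n = 1.332): cos²i = 0.09678 → i = 71.875°, r = 45.520°, D_min = 230.628°, rainbow angle = 50.628°.
Angular width = |51.674° − 50.628°| = 1.046°.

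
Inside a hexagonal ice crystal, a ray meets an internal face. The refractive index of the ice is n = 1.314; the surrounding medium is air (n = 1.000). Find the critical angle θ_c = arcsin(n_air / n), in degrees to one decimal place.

sin θ_c = n_air / n = 1.000 / 1.314 = 0.7610.
θ_c = arcsin(0.7610) = 49.56°.

49.6°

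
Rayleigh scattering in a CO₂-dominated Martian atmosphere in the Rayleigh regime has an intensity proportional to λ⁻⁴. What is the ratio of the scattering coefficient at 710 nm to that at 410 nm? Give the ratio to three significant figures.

Rayleigh scattering ∝ λ⁻⁴, so the ratio of coefficients is the inverse fourth power of the wavelength ratio.
σ(710)/σ(410) = (410/710)⁴ = (0.5775)⁴ = 0.1112.

0.111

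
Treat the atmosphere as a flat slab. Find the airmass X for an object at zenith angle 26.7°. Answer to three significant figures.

X = sec z = 1/cos 26.7° = 1/0.8934 = 1.1194.

1.12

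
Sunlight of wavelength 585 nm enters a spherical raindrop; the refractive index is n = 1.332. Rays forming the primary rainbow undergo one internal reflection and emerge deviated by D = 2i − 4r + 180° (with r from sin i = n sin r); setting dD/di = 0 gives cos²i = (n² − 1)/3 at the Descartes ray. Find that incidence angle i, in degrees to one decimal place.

cos²i = (1.332² − 1)/3 = (1.77422 − 1)/3 = 0.25807.
cos i = 0.50801, so i = 59.469°.

59.5°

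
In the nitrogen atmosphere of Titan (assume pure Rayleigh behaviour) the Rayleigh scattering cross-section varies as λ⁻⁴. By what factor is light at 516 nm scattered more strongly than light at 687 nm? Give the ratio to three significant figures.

3.14

Rayleigh scattering ∝ λ⁻⁴, so the ratio of coefficients is the inverse fourth power of the wavelength ratio.
σ(516)/σ(687) = (687/516)⁴ = (1.3314)⁴ = 3.142.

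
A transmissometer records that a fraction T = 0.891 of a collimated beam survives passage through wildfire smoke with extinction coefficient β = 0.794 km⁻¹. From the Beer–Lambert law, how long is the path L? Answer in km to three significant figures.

0.145 km

Beer–Lambert: T = exp(−βL) ⇒ L = −ln(T)/β = −ln(0.891)/0.794 = 0.1154/0.794 = 0.1454 km.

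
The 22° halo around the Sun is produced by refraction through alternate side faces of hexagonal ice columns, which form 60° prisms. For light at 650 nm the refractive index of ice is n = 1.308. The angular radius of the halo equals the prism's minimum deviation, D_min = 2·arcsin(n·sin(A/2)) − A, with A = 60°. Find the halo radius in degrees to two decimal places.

21.69°

n·sin(A/2) = 1.308 × sin 30° = 1.308 × 0.5000 = 0.6540.
D_min = 2·arcsin(0.6540) − 60° = 2 × 40.844° − 60° = 21.688°.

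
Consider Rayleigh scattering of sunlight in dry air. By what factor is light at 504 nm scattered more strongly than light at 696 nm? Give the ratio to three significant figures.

Rayleigh scattering ∝ λ⁻⁴, so the ratio of coefficients is the inverse fourth power of the wavelength ratio.
σ(504)/σ(696) = (696/504)⁴ = (1.3810)⁴ = 3.637.

3.64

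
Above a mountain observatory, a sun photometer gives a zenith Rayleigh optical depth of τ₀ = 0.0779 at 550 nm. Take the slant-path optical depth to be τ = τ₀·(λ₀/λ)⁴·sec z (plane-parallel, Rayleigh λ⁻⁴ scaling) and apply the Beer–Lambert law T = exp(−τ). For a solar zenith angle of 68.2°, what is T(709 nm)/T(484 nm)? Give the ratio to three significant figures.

1.31

Airmass: sec 68.2° = 2.6927.
τ(709 nm) = 0.0779 × (550/709)⁴ × 2.6927 = 0.0779 × 0.3621 × 2.6927 = 0.0760.
τ(484 nm) = 0.0779 × (550/484)⁴ × 2.6927 = 0.0779 × 1.6675 × 2.6927 = 0.3498.
T(709)/T(484) = exp(τ_B − τ_A) = exp(0.2738) = 1.3150.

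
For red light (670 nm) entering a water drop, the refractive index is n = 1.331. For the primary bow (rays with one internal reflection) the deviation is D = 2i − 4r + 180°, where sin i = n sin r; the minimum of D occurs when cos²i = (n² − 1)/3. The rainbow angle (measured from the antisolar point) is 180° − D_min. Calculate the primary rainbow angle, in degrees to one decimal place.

cos²i = (1.77156 − 1)/3 = 0.25719; i = arccos(0.50714) = 59.527°.
sin r = sin 59.527°/1.331 = 0.64753; r = 40.356°.
D_min = 2·59.527° − 4·40.356° + 180° = 137.630°.
Rainbow angle = 180° − D_min = 42.370°.

42.4°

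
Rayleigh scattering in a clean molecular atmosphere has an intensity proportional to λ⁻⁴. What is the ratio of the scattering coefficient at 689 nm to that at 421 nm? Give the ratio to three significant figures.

Rayleigh scattering ∝ λ⁻⁴, so the ratio of coefficients is the inverse fourth power of the wavelength ratio.
σ(689)/σ(421) = (421/689)⁴ = (0.6110)⁴ = 0.1394.

0.139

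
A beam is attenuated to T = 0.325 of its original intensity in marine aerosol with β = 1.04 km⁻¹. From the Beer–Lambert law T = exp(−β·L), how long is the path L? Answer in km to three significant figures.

1.08 km

Beer–Lambert: T = exp(−βL) ⇒ L = −ln(T)/β = −ln(0.325)/1.04 = 1.1239/1.04 = 1.081 km.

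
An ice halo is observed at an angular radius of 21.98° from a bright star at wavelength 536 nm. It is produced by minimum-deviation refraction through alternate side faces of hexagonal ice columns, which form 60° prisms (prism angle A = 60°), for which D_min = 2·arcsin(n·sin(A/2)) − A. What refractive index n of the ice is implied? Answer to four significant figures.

Rearranging: n = sin((D_min + A)/2) / sin(A/2).
(D_min + A)/2 = (21.98° + 60°)/2 = 40.990°.
n = sin 40.990° / sin 30° = 0.6559 / 0.5000 = 1.3119.

1.312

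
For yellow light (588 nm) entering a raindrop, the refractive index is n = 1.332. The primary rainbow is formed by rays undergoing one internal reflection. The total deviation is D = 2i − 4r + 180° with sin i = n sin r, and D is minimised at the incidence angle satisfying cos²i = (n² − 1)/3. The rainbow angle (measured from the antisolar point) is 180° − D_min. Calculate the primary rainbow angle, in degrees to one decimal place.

42.2°

cos²i = (1.77422 − 1)/3 = 0.25807; i = arccos(0.50801) = 59.469°.
sin r = sin 59.469°/1.332 = 0.64666; r = 40.290°.
D_min = 2·59.469° − 4·40.290° + 180° = 137.776°.
Rainbow angle = 180° − D_min = 42.224°.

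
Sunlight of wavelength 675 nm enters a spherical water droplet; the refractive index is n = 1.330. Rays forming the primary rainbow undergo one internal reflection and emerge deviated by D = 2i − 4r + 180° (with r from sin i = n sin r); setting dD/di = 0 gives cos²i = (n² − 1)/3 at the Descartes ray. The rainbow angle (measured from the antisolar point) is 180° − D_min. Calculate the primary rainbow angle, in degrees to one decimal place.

cos²i = (1.76890 − 1)/3 = 0.25630; i = arccos(0.50626) = 59.585°.
sin r = sin 59.585°/1.330 = 0.64841; r = 40.422°.
D_min = 2·59.585° − 4·40.422° + 180° = 137.484°.
Rainbow angle = 180° − D_min = 42.516°.

42.5°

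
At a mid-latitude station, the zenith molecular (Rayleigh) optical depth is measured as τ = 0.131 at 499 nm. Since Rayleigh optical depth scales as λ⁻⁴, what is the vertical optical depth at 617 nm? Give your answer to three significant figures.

τ(617 nm) = τ(499 nm) × (499/617)⁴ = 0.131 × (0.8088)⁴ = 0.131 × 0.4278 = 0.0560.

0.0560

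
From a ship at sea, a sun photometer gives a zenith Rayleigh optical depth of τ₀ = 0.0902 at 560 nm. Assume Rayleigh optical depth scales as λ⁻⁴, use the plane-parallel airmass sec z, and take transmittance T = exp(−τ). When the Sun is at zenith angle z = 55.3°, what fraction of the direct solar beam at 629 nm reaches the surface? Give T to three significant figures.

0.905

sec 55.3° = 1.7566.
τ = 0.0902 × (560/629)⁴ × 1.7566 = 0.0902 × 0.6283 × 1.7566 = 0.0995.
T = exp(−0.0995) = 0.9052.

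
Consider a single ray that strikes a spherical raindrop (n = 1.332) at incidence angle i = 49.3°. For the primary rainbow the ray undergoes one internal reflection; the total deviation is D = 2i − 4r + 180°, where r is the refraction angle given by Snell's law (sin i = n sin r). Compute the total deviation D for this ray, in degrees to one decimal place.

139.8°

sin r = sin 49.3° / 1.332 = 0.7581/1.332 = 0.5692; r = 34.69°.
D = 2·49.3° − 4·34.69° + 180° = 98.60° − 138.77° + 180° = 139.83°.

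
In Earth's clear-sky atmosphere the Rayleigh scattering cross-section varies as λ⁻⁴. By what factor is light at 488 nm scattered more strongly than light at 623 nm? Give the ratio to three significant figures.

Rayleigh scattering ∝ λ⁻⁴, so the ratio of coefficients is the inverse fourth power of the wavelength ratio.
σ(488)/σ(623) = (623/488)⁴ = (1.2766)⁴ = 2.656.

2.66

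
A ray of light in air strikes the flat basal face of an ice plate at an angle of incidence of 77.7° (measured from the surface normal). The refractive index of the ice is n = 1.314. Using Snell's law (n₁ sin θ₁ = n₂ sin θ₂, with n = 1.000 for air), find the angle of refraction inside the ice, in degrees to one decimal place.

Snell: sin θ_r = sin θ_i / n = sin 77.7° / 1.314 = 0.9770 / 1.314 = 0.7436.
θ_r = arcsin(0.7436) = 48.04°.

48.0°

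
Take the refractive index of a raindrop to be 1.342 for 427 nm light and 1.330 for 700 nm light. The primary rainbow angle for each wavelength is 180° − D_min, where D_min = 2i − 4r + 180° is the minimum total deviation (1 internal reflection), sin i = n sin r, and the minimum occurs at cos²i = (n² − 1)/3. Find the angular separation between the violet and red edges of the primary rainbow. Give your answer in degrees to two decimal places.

At 427 nm (n = 1.342): cos²i = 0.26699 → i = 58.888°, r = 39.641°, D_min = 139.213°, rainbow angle = 40.787°.
At 700 nm (n = 1.330): cos²i = 0.25630 → i = 59.585°, r = 40.422°, D_min = 137.484°, rainbow angle = 42.516°.
Angular width = |40.787° − 42.516°| = 1.729°.

1.73°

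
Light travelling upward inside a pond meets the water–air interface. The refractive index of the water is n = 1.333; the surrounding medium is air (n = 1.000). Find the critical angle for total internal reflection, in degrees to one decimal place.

48.6°

sin θ_c = n_air / n = 1.000 / 1.333 = 0.7502.
θ_c = arcsin(0.7502) = 48.61°.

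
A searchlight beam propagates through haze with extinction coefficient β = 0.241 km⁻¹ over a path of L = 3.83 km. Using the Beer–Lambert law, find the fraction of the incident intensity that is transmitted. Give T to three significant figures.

τ = β·L = 0.241 × 3.83 = 0.9230.
T = exp(−0.9230) = 0.3973.

0.397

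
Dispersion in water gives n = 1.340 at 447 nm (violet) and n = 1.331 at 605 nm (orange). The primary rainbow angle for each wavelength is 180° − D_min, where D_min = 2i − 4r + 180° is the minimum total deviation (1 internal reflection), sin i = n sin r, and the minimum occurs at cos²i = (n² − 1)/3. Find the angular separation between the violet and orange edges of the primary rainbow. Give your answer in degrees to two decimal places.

At 447 nm (n = 1.340): cos²i = 0.26520 → i = 59.004°, r = 39.770°, D_min = 138.929°, rainbow angle = 41.071°.
At 605 nm (n = 1.331): cos²i = 0.25719 → i = 59.527°, r = 40.356°, D_min = 137.630°, rainbow angle = 42.370°.
Angular width = |41.071° − 42.370°| = 1.299°.

1.30°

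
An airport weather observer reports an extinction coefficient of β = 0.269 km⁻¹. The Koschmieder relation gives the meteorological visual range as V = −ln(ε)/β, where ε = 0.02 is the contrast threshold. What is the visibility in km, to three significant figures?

V = −ln(0.02) / 0.269 = 3.912 / 0.269 = 14.5428 km.

14.5 km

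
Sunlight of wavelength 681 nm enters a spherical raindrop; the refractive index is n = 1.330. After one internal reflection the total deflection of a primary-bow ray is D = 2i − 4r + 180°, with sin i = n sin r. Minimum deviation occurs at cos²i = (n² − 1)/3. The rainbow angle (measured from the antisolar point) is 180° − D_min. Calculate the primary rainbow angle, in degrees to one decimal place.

cos²i = (1.76890 − 1)/3 = 0.25630; i = arccos(0.50626) = 59.585°.
sin r = sin 59.585°/1.330 = 0.64841; r = 40.422°.
D_min = 2·59.585° − 4·40.422° + 180° = 137.484°.
Rainbow angle = 180° − D_min = 42.516°.

42.5°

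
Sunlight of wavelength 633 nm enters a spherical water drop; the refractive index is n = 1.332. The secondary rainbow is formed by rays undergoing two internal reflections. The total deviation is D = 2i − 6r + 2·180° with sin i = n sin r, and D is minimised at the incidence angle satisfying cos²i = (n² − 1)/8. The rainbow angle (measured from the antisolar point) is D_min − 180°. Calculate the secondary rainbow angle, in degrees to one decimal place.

cos²i = (1.77422 − 1)/8 = 0.09678; i = arccos(0.31109) = 71.875°.
sin r = sin 71.875°/1.332 = 0.71350; r = 45.520°.
D_min = 2·71.875° − 6·45.520° + 360° = 230.628°.
Rainbow angle = D_min − 180° = 50.628°.

50.6°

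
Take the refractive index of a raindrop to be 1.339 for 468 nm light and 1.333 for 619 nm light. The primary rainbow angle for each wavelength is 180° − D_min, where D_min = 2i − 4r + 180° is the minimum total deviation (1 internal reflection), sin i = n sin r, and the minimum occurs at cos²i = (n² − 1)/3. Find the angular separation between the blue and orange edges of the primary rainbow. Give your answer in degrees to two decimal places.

At 468 nm (n = 1.339): cos²i = 0.26431 → i = 59.062°, r = 39.834°, D_min = 138.786°, rainbow angle = 41.214°.
At 619 nm (n = 1.333): cos²i = 0.25896 → i = 59.410°, r = 40.225°, D_min = 137.922°, rainbow angle = 42.078°.
Angular width = |41.214° − 42.078°| = 0.865°.

0.86°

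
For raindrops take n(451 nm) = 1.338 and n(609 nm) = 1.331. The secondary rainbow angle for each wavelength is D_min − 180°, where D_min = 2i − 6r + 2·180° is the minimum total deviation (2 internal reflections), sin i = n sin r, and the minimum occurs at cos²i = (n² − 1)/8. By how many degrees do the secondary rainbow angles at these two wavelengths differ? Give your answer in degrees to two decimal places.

1.83°

At 451 nm (n = 1.338): cos²i = 0.09878 → i = 71.682°, r = 45.195°, D_min = 232.193°, rainbow angle = 52.193°.
At 609 nm (n = 1.331): cos²i = 0.09645 → i = 71.907°, r = 45.575°, D_min = 230.365°, rainbow angle = 50.365°.
Angular width = |52.193° − 50.365°| = 1.828°.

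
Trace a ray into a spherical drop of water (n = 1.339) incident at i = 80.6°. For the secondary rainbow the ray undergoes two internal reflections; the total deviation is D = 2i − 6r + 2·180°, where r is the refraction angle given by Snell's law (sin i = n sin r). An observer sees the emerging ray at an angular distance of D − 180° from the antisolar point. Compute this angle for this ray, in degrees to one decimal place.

sin r = sin 80.6° / 1.339 = 0.9866/1.339 = 0.7368; r = 47.46°.
D = 2·80.6° − 6·47.46° + 2·180° = 161.20° − 284.76° + 360° = 236.44°.
Angle from antisolar point = D − 180° = 56.44°.

56.4°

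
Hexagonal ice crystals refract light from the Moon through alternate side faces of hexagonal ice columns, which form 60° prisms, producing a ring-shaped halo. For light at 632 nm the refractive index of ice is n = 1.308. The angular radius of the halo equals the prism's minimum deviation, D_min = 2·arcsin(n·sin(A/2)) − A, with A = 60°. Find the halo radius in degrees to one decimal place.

21.7°

n·sin(A/2) = 1.308 × sin 30° = 1.308 × 0.5000 = 0.6540.
D_min = 2·arcsin(0.6540) − 60° = 2 × 40.844° − 60° = 21.688°.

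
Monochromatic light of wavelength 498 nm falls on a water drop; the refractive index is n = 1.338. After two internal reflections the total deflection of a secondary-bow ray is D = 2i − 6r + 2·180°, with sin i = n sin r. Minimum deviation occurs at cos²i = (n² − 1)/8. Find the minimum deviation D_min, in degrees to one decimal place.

cos²i = (1.79024 − 1)/8 = 0.09878; i = arccos(0.31429) = 71.682°.
sin r = sin 71.682°/1.338 = 0.70951; r = 45.195°.
D_min = 2·71.682° − 6·45.195° + 360° = 232.193°.

232.2°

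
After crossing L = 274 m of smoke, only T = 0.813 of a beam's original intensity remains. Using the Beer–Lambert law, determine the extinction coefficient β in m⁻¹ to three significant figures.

0.000756 m⁻¹

Beer–Lambert: T = exp(−βL) ⇒ β = −ln(T)/L = −ln(0.813)/274 = 0.2070/274 = 0.0007556 m⁻¹.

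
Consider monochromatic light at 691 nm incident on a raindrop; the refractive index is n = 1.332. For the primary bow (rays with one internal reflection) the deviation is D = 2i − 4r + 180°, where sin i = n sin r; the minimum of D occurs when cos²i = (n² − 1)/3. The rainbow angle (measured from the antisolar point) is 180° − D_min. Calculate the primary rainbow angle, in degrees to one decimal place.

cos²i = (1.77422 − 1)/3 = 0.25807; i = arccos(0.50801) = 59.469°.
sin r = sin 59.469°/1.332 = 0.64666; r = 40.290°.
D_min = 2·59.469° − 4·40.290° + 180° = 137.776°.
Rainbow angle = 180° − D_min = 42.224°.

42.2°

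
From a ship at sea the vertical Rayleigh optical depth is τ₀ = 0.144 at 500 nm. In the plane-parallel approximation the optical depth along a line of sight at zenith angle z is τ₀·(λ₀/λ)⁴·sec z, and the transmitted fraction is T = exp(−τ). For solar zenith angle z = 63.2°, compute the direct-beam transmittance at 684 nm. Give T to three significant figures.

sec 63.2° = 2.2179.
τ = 0.144 × (500/684)⁴ × 2.2179 = 0.144 × 0.2855 × 2.2179 = 0.0912.
T = exp(−0.0912) = 0.9128.

0.913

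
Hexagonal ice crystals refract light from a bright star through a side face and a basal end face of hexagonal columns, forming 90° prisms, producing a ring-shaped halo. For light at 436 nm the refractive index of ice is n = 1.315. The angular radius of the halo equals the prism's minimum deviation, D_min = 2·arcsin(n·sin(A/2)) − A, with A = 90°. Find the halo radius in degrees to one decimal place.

46.8°

n·sin(A/2) = 1.315 × sin 45° = 1.315 × 0.7071 = 0.9298.
D_min = 2·arcsin(0.9298) − 90° = 2 × 68.411° − 90° = 46.821°.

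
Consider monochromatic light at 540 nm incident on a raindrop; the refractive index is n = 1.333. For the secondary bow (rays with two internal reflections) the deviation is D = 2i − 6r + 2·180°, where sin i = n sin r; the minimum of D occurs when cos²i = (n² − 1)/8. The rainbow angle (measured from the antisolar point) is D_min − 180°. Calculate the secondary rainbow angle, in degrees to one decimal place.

50.9°

cos²i = (1.77689 − 1)/8 = 0.09711; i = arccos(0.31163) = 71.843°.
sin r = sin 71.843°/1.333 = 0.71283; r = 45.466°.
D_min = 2·71.843° − 6·45.466° + 360° = 230.891°.
Rainbow angle = D_min − 180° = 50.891°.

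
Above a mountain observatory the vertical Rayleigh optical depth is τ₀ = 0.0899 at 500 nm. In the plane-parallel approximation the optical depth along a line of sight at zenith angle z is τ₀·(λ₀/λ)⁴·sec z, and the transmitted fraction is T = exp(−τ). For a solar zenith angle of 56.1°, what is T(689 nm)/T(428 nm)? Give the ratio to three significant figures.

Airmass: sec 56.1° = 1.7929.
τ(689 nm) = 0.0899 × (500/689)⁴ × 1.7929 = 0.0899 × 0.2773 × 1.7929 = 0.0447.
τ(428 nm) = 0.0899 × (500/428)⁴ × 1.7929 = 0.0899 × 1.8625 × 1.7929 = 0.3002.
T(689)/T(428) = exp(τ_B − τ_A) = exp(0.2555) = 1.2911.

1.29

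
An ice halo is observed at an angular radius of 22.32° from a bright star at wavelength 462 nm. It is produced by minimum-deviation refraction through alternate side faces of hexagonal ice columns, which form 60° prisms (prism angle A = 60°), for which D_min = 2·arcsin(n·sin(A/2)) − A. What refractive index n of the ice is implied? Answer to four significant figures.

1.316

Rearranging: n = sin((D_min + A)/2) / sin(A/2).
(D_min + A)/2 = (22.32° + 60°)/2 = 41.160°.
n = sin 41.160° / sin 30° = 0.6582 / 0.5000 = 1.3163.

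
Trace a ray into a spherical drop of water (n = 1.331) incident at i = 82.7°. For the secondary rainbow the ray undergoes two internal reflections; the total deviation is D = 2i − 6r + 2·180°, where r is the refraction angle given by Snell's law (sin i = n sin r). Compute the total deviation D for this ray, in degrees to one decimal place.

sin r = sin 82.7° / 1.331 = 0.9919/1.331 = 0.7452; r = 48.18°.
D = 2·82.7° − 6·48.18° + 2·180° = 165.40° − 289.07° + 360° = 236.33°.

236.3°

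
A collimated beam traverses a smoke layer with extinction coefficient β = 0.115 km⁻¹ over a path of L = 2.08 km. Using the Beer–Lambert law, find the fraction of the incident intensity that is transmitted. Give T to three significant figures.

τ = β·L = 0.115 × 2.08 = 0.2392.
T = exp(−0.2392) = 0.7873.

0.787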